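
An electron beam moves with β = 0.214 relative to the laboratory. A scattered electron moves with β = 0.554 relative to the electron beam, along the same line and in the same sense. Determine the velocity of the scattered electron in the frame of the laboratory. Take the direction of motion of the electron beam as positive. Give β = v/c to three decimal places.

With v = 0.214 and u' = 0.554 (in units of c),
u = (u' + v)/(1 + u'v/c²):
u = (0.554 + 0.214) / (1 + 0.554·0.214) = 0.7680/1.1186 = 0.6866

β = 0.687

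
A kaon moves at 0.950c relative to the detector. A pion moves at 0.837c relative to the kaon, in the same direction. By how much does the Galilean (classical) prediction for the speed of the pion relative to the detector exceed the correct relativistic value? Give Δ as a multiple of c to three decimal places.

Galilean: u_cl = 0.837 + 0.950 = 1.7870.
Relativistic: u_rel = (0.837 + 0.950) / (1 + 0.837·0.950) = 1.7870/1.7952 = 0.9955.
Δ = 1.7870 − 0.9955 = 0.7915.
(The classical prediction exceeds c; the relativistic result does not.)

Δ = 0.792c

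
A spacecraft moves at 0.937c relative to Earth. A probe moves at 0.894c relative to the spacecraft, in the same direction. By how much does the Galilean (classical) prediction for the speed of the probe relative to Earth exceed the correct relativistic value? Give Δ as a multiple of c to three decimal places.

Δ = 0.835c

Galilean: u_cl = 0.894 + 0.937 = 1.8310.
Relativistic: u_rel = (0.894 + 0.937) / (1 + 0.894·0.937) = 1.8310/1.8377 = 0.9964.
Δ = 1.8310 − 0.9964 = 0.8346.
(The classical prediction exceeds c; the relativistic result does not.)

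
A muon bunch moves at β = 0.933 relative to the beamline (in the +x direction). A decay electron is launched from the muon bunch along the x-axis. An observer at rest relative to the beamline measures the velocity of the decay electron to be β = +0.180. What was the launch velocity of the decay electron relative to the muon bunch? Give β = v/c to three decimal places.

Invert the composition law: u' = (u − v)/(1 − uv/c²).
u' = (0.180 − 0.933) / (1 − (0.180)(0.933)) = -0.7530/0.8321 = -0.9050.

β = -0.905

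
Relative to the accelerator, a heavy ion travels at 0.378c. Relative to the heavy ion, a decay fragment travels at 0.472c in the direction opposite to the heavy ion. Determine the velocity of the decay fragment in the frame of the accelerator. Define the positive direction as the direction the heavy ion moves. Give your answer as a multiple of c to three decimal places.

-0.114c

With v = 0.378 and u' = -0.472 (in units of c),
u = (u' + v)/(1 + u'v/c²):
u = (-0.472 + 0.378) / (1 + (-0.472)·0.378) = -0.0940/0.8216 = -0.1144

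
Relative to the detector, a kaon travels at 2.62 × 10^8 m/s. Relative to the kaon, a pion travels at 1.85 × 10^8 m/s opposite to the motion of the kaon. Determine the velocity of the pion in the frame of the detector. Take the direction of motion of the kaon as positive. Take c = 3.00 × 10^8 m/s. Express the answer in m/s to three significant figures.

In units of c (dividing by 3.00 × 10^8 m/s): v = 0.873, u' = -0.617.
u = (u' + v)/(1 + u'v/c²):
u = (-0.617 + 0.873) / (1 + (-0.617)·0.873) = 0.2567/0.4614 = 0.5562
(Galilean addition would give +0.257c.)
Converting back: u = 0.5562 × 3.00 × 10^8 m/s.

+1.67 × 10^8 m/s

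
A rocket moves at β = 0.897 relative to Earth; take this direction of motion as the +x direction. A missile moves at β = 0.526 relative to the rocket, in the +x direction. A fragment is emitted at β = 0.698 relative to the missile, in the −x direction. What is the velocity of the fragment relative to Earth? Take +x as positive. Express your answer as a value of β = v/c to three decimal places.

Apply u = (u' + v)/(1 + u'v/c²) successively, working outward toward Earth.
Start: velocity of the rocket relative to Earth = 0.8970c.
Compose with the missile (u' = 0.526 in the rocket frame): u_1 = (0.526 + 0.897) / (1 + 0.526·0.897) = 1.4230/1.4718 = 0.9668.
Compose with the fragment (u' = -0.698 in the missile frame): u_2 = (-0.698 + 0.967) / (1 + (-0.698)·0.967) = 0.2688/0.3252 = 0.8268.

β = +0.827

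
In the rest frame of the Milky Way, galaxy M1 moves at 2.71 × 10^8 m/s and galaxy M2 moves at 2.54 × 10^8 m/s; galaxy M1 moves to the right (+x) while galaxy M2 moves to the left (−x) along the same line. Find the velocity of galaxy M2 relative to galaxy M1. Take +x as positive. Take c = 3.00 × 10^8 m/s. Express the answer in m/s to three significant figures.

β_A = 0.903, β_B = -0.847 (dividing each by c = 3.00 × 10^8 m/s).
Transform to A's frame with the inverse velocity-addition law: u' = (u − v)/(1 − uv/c²), taking u = β_B and v = β_A.
u' = (-0.847 − 0.903) / (1 − (0.903)(-0.847)) = -1.7500/1.7648 = -0.9916.
u' = -0.9916 × 3.00 × 10^8 m/s.

-2.97 × 10^8 m/s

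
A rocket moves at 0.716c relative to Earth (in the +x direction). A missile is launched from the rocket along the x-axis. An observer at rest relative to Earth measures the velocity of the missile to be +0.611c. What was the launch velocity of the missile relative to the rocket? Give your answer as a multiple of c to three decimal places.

Invert the composition law: u' = (u − v)/(1 − uv/c²).
u' = (0.611 − 0.716) / (1 − (0.611)(0.716)) = -0.1050/0.5625 = -0.1867.

-0.187c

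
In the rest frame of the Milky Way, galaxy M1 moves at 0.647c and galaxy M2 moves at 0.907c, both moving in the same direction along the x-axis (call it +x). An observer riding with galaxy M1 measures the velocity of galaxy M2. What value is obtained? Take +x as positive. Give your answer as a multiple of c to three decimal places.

+0.629c

β_A = 0.647, β_B = 0.907.
Transform to A's frame with the inverse velocity-addition law: u' = (u − v)/(1 − uv/c²), taking u = β_B and v = β_A.
u' = (0.907 − 0.647) / (1 − (0.647)(0.907)) = 0.2600/0.4132 = 0.6293.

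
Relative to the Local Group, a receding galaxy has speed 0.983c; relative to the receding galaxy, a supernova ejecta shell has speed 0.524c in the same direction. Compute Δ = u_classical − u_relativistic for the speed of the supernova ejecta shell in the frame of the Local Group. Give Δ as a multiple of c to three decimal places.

Galilean: u_cl = 0.524 + 0.983 = 1.5070.
Relativistic: u_rel = (0.524 + 0.983) / (1 + 0.524·0.983) = 1.5070/1.5151 = 0.9947.
Δ = 1.5070 − 0.9947 = 0.5123.
(The classical prediction exceeds c; the relativistic result does not.)

Δ = 0.512c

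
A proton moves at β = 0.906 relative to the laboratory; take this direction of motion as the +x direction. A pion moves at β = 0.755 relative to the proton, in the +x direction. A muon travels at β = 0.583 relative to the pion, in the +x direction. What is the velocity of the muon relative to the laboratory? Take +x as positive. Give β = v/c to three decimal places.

β = 0.996

Apply u = (u' + v)/(1 + u'v/c²) successively, working outward toward the laboratory.
Start: velocity of the proton relative to the laboratory = 0.9060c.
Compose with the pion (u' = 0.755 in the proton frame): u_1 = (0.755 + 0.906) / (1 + 0.755·0.906) = 1.6610/1.6840 = 0.9863.
Compose with the muon (u' = 0.583 in the pion frame): u_2 = (0.583 + 0.986) / (1 + 0.583·0.986) = 1.5693/1.5750 = 0.9964.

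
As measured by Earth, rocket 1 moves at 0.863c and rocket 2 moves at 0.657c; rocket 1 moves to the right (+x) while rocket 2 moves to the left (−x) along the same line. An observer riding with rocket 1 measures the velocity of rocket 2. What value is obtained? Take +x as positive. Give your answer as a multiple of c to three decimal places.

β_A = 0.863, β_B = -0.657.
Transform to A's frame with the inverse velocity-addition law: u' = (u − v)/(1 − uv/c²), taking u = β_B and v = β_A.
u' = (-0.657 − 0.863) / (1 − (0.863)(-0.657)) = -1.5200/1.5670 = -0.9700.

-0.970c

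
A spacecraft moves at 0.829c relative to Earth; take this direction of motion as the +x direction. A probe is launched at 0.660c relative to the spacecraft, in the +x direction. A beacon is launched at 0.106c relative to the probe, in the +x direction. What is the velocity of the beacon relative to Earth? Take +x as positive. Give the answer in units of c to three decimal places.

Apply u = (u' + v)/(1 + u'v/c²) successively, working outward toward Earth.
Start: velocity of the spacecraft relative to Earth = 0.8290c.
Compose with the probe (u' = 0.660 in the spacecraft frame): u_1 = (0.660 + 0.829) / (1 + 0.660·0.829) = 1.4890/1.5471 = 0.9624.
Compose with the beacon (u' = 0.106 in the probe frame): u_2 = (0.106 + 0.962) / (1 + 0.106·0.962) = 1.0684/1.1020 = 0.9695.

0.970c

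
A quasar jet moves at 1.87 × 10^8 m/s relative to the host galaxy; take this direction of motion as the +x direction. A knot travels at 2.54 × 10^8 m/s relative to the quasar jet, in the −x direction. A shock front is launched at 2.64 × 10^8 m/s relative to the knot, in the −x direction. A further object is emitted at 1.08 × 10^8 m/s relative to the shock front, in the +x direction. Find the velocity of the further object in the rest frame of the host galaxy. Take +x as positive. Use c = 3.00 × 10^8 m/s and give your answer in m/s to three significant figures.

Apply u = (u' + v)/(1 + u'v/c²) successively, working outward toward the host galaxy.
(Dividing each given speed by c = 3.00 × 10^8 m/s to work in units of c.)
Start: velocity of the quasar jet relative to the host galaxy = 0.6233c.
Compose with the knot (u' = -0.847 in the quasar jet frame): u_1 = (-0.847 + 0.623) / (1 + (-0.847)·0.623) = -0.2233/0.4722 = -0.4729.
Compose with the shock front (u' = -0.880 in the knot frame): u_2 = (-0.880 + (-0.473)) / (1 + (-0.880)·(-0.473)) = -1.3529/1.4162 = -0.9553.
Compose with the further object (u' = 0.360 in the shock front frame): u_3 = (0.360 + (-0.955)) / (1 + 0.360·(-0.955)) = -0.5953/0.6561 = -0.9074.
So u = -0.9074 × 3.00 × 10^8 m/s.

-2.72 × 10^8 m/s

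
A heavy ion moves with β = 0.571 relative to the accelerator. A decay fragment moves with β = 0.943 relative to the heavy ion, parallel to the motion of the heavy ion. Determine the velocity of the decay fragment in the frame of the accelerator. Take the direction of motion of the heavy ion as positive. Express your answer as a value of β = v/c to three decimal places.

With v = 0.571 and u' = 0.943 (in units of c),
u = (u' + v)/(1 + u'v/c²):
u = (0.943 + 0.571) / (1 + 0.943·0.571) = 1.5140/1.5385 = 0.9841
(Galilean addition would give +1.514c, exceeding c.)

β = 0.984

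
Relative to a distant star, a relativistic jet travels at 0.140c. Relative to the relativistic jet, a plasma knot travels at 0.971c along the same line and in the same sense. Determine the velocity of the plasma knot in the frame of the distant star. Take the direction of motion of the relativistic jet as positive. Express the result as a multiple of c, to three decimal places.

0.978c

With v = 0.140 and u' = 0.971 (in units of c),
u = (u' + v)/(1 + u'v/c²):
u = (0.971 + 0.140) / (1 + 0.971·0.140) = 1.1110/1.1359 = 0.9780
(Galilean addition would give +1.111c, exceeding c.)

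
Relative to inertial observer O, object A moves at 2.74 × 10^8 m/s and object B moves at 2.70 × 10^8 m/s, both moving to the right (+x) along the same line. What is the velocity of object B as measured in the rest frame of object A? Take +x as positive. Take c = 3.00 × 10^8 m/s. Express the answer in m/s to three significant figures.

-2.25 × 10^7 m/s

β_A = 0.913, β_B = 0.900 (dividing each by c = 3.00 × 10^8 m/s).
Transform to A's frame with the inverse velocity-addition law: u' = (u − v)/(1 − uv/c²), taking u = β_B and v = β_A.
u' = (0.900 − 0.913) / (1 − (0.913)(0.900)) = -0.0133/0.1780 = -0.0749.
u' = -0.0749 × 3.00 × 10^8 m/s.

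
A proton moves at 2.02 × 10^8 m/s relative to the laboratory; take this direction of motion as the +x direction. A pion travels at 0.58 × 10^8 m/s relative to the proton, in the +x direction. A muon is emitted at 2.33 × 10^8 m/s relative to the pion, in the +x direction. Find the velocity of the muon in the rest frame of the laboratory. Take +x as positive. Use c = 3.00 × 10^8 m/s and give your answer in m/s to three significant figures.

Apply u = (u' + v)/(1 + u'v/c²) successively, working outward toward the laboratory.
(Dividing each given speed by c = 3.00 × 10^8 m/s to work in units of c.)
Start: velocity of the proton relative to the laboratory = 0.6733c.
Compose with the pion (u' = 0.193 in the proton frame): u_1 = (0.193 + 0.673) / (1 + 0.193·0.673) = 0.8667/1.1302 = 0.7668.
Compose with the muon (u' = 0.777 in the pion frame): u_2 = (0.777 + 0.767) / (1 + 0.777·0.767) = 1.5435/1.5956 = 0.9674.
So u = 0.9674 × 3.00 × 10^8 m/s.

2.90 × 10^8 m/s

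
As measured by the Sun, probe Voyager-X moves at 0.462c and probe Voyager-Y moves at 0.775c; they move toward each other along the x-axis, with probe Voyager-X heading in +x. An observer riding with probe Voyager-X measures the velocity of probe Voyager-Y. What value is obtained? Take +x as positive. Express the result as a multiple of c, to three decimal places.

-0.911c

β_A = 0.462, β_B = -0.775.
Transform to A's frame with the inverse velocity-addition law: u' = (u − v)/(1 − uv/c²), taking u = β_B and v = β_A.
u' = (-0.775 − 0.462) / (1 − (0.462)(-0.775)) = -1.2370/1.3580 = -0.9109.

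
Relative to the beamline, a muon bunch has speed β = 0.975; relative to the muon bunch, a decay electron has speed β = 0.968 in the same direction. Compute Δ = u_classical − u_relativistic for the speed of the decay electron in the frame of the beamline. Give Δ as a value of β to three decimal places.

Galilean: u_cl = 0.968 + 0.975 = 1.9430.
Relativistic: u_rel = (0.968 + 0.975) / (1 + 0.968·0.975) = 1.9430/1.9438 = 0.9996.
Δ = 1.9430 − 0.9996 = 0.9434.
(The classical prediction exceeds c; the relativistic result does not.)

Δ = 0.943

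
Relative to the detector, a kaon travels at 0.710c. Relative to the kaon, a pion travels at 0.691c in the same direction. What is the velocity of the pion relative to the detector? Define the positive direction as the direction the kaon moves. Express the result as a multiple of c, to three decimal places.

0.940c

With v = 0.710 and u' = 0.691 (in units of c),
u = (u' + v)/(1 + u'v/c²):
u = (0.691 + 0.710) / (1 + 0.691·0.710) = 1.4010/1.4906 = 0.9399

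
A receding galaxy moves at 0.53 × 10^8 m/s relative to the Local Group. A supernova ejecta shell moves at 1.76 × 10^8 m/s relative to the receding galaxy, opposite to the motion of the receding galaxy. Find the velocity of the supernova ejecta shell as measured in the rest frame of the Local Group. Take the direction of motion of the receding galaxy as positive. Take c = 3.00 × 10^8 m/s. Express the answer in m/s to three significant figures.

In units of c (dividing by 3.00 × 10^8 m/s): v = 0.177, u' = -0.587.
u = (u' + v)/(1 + u'v/c²):
u = (-0.587 + 0.177) / (1 + (-0.587)·0.177) = -0.4100/0.8964 = -0.4574
Converting back: u = -0.4574 × 3.00 × 10^8 m/s.

-1.37 × 10^8 m/s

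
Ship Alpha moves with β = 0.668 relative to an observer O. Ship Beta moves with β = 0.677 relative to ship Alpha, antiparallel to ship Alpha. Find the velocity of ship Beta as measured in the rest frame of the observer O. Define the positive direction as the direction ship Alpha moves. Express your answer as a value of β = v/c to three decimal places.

β = -0.016

With v = 0.668 and u' = -0.677 (in units of c),
u = (u' + v)/(1 + u'v/c²):
u = (-0.677 + 0.668) / (1 + (-0.677)·0.668) = -0.0090/0.5478 = -0.0164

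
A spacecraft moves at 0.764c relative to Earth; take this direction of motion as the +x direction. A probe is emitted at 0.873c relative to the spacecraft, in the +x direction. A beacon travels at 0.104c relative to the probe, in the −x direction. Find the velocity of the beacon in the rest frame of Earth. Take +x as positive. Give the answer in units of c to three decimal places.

+0.978c

Apply u = (u' + v)/(1 + u'v/c²) successively, working outward toward Earth.
Start: velocity of the spacecraft relative to Earth = 0.7640c.
Compose with the probe (u' = 0.873 in the spacecraft frame): u_1 = (0.873 + 0.764) / (1 + 0.873·0.764) = 1.6370/1.6670 = 0.9820.
Compose with the beacon (u' = -0.104 in the probe frame): u_2 = (-0.104 + 0.982) / (1 + (-0.104)·0.982) = 0.8780/0.8979 = 0.9779.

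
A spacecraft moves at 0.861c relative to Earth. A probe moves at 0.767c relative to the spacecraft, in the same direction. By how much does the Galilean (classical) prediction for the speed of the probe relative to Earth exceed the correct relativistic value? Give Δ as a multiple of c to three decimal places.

Galilean: u_cl = 0.767 + 0.861 = 1.6280.
Relativistic: u_rel = (0.767 + 0.861) / (1 + 0.767·0.861) = 1.6280/1.6604 = 0.9805.
Δ = 1.6280 − 0.9805 = 0.6475.
(The classical prediction exceeds c; the relativistic result does not.)

Δ = 0.648c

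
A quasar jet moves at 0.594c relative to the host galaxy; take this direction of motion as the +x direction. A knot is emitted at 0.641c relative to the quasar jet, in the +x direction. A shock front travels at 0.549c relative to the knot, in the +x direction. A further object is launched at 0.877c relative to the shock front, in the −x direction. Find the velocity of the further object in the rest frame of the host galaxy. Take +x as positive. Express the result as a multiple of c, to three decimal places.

Apply u = (u' + v)/(1 + u'v/c²) successively, working outward toward the host galaxy.
Start: velocity of the quasar jet relative to the host galaxy = 0.5940c.
Compose with the knot (u' = 0.641 in the quasar jet frame): u_1 = (0.641 + 0.594) / (1 + 0.641·0.594) = 1.2350/1.3808 = 0.8944.
Compose with the shock front (u' = 0.549 in the knot frame): u_2 = (0.549 + 0.894) / (1 + 0.549·0.894) = 1.4434/1.4910 = 0.9681.
Compose with the further object (u' = -0.877 in the shock front frame): u_3 = (-0.877 + 0.968) / (1 + (-0.877)·0.968) = 0.0911/0.1510 = 0.6031.

+0.603c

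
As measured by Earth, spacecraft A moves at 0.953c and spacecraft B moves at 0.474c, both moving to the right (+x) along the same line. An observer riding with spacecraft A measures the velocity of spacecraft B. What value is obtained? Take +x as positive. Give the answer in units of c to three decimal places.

-0.874c

β_A = 0.953, β_B = 0.474.
Transform to A's frame with the inverse velocity-addition law: u' = (u − v)/(1 − uv/c²), taking u = β_B and v = β_A.
u' = (0.474 − 0.953) / (1 − (0.953)(0.474)) = -0.4790/0.5483 = -0.8736.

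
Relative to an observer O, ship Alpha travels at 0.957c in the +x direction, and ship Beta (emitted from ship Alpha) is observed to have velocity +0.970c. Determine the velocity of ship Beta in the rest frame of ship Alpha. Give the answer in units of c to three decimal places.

Invert the composition law: u' = (u − v)/(1 − uv/c²).
u' = (0.970 − 0.957) / (1 − (0.970)(0.957)) = 0.0130/0.0717 = 0.1813.

+0.181c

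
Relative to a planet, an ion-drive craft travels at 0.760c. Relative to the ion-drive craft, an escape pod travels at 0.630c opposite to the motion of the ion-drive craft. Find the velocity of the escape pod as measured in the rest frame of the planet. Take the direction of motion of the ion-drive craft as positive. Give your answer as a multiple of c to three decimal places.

With v = 0.760 and u' = -0.630 (in units of c),
u = (u' + v)/(1 + u'v/c²):
u = (-0.630 + 0.760) / (1 + (-0.630)·0.760) = 0.1300/0.5212 = 0.2494

+0.249c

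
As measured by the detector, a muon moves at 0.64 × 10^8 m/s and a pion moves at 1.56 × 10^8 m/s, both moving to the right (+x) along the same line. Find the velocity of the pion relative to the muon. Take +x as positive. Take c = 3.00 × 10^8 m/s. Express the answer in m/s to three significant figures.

+1.03 × 10^8 m/s

β_A = 0.213, β_B = 0.520 (dividing each by c = 3.00 × 10^8 m/s).
Transform to A's frame with the inverse velocity-addition law: u' = (u − v)/(1 − uv/c²), taking u = β_B and v = β_A.
u' = (0.520 − 0.213) / (1 − (0.213)(0.520)) = 0.3067/0.8891 = 0.3449.
u' = 0.3449 × 3.00 × 10^8 m/s.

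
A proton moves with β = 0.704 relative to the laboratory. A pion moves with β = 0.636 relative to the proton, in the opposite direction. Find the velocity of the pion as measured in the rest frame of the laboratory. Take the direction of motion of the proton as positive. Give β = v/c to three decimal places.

β = +0.123

With v = 0.704 and u' = -0.636 (in units of c),
u = (u' + v)/(1 + u'v/c²):
u = (-0.636 + 0.704) / (1 + (-0.636)·0.704) = 0.0680/0.5523 = 0.1231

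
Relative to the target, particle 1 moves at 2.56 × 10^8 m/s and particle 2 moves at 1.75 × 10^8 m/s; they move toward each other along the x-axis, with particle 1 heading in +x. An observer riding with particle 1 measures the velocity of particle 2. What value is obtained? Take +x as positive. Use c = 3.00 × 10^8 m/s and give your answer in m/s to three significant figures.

β_A = 0.853, β_B = -0.583 (dividing each by c = 3.00 × 10^8 m/s).
Transform to A's frame with the inverse velocity-addition law: u' = (u − v)/(1 − uv/c²), taking u = β_B and v = β_A.
u' = (-0.583 − 0.853) / (1 − (0.853)(-0.583)) = -1.4367/1.4978 = -0.9592.
u' = -0.9592 × 3.00 × 10^8 m/s.

-2.88 × 10^8 m/s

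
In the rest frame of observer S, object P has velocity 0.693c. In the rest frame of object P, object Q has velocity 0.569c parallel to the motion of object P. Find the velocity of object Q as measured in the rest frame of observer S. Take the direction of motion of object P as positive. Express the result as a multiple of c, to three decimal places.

0.905c

With v = 0.693 and u' = 0.569 (in units of c),
u = (u' + v)/(1 + u'v/c²):
u = (0.569 + 0.693) / (1 + 0.569·0.693) = 1.2620/1.3943 = 0.9051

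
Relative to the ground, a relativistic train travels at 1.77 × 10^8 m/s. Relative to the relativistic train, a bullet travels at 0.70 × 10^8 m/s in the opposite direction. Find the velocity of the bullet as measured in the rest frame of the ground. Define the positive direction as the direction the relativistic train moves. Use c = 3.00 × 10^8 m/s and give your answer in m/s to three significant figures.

+1.24 × 10^8 m/s

In units of c (dividing by 3.00 × 10^8 m/s): v = 0.590, u' = -0.233.
u = (u' + v)/(1 + u'v/c²):
u = (-0.233 + 0.590) / (1 + (-0.233)·0.590) = 0.3567/0.8623 = 0.4136
Converting back: u = 0.4136 × 3.00 × 10^8 m/s.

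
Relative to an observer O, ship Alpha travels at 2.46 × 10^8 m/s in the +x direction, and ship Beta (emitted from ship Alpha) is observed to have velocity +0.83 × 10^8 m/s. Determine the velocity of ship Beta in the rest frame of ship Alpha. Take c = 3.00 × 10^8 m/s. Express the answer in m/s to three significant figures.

v = 0.820c, u = 0.277c.
Invert the composition law: u' = (u − v)/(1 − uv/c²).
u' = (0.277 − 0.820) / (1 − (0.277)(0.820)) = -0.5433/0.7731 = -0.7028.
u' = -0.7028 × 3.00 × 10^8 m/s.

-2.11 × 10^8 m/s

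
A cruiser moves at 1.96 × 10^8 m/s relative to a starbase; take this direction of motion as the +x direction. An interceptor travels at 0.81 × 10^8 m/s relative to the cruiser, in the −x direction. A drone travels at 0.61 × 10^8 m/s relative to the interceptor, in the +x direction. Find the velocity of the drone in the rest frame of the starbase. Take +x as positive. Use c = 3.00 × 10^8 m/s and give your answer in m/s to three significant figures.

+1.83 × 10^8 m/s

Apply u = (u' + v)/(1 + u'v/c²) successively, working outward toward the starbase.
(Dividing each given speed by c = 3.00 × 10^8 m/s to work in units of c.)
Start: velocity of the cruiser relative to the starbase = 0.6533c.
Compose with the interceptor (u' = -0.270 in the cruiser frame): u_1 = (-0.270 + 0.653) / (1 + (-0.270)·0.653) = 0.3833/0.8236 = 0.4654.
Compose with the drone (u' = 0.203 in the interceptor frame): u_2 = (0.203 + 0.465) / (1 + 0.203·0.465) = 0.6688/1.0946 = 0.6110.
So u = 0.6110 × 3.00 × 10^8 m/s.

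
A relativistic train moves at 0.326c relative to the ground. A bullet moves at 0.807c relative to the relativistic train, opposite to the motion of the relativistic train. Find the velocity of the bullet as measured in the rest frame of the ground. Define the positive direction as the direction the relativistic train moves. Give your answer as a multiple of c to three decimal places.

-0.653c

With v = 0.326 and u' = -0.807 (in units of c),
u = (u' + v)/(1 + u'v/c²):
u = (-0.807 + 0.326) / (1 + (-0.807)·0.326) = -0.4810/0.7369 = -0.6527
(Galilean addition would give -0.481c.)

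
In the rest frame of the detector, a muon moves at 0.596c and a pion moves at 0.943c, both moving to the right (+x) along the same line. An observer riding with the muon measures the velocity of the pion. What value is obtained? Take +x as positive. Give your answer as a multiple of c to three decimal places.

+0.792c

β_A = 0.596, β_B = 0.943.
Transform to A's frame with the inverse velocity-addition law: u' = (u − v)/(1 − uv/c²), taking u = β_B and v = β_A.
u' = (0.943 − 0.596) / (1 − (0.596)(0.943)) = 0.3470/0.4380 = 0.7923.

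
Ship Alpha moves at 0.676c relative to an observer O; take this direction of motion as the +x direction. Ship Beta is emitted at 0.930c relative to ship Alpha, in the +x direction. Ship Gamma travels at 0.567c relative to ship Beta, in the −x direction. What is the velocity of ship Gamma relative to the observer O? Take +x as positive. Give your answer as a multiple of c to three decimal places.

+0.951c

Apply u = (u' + v)/(1 + u'v/c²) successively, working outward toward the observer O.
Start: velocity of ship Alpha relative to the observer O = 0.6760c.
Compose with ship Beta (u' = 0.930 in ship Alpha frame): u_1 = (0.930 + 0.676) / (1 + 0.930·0.676) = 1.6060/1.6287 = 0.9861.
Compose with ship Gamma (u' = -0.567 in ship Beta frame): u_2 = (-0.567 + 0.986) / (1 + (-0.567)·0.986) = 0.4191/0.4409 = 0.9505.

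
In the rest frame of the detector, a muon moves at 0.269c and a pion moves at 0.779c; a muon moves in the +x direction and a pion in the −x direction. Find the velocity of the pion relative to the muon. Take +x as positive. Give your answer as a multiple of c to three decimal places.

β_A = 0.269, β_B = -0.779.
Transform to A's frame with the inverse velocity-addition law: u' = (u − v)/(1 − uv/c²), taking u = β_B and v = β_A.
u' = (-0.779 − 0.269) / (1 − (0.269)(-0.779)) = -1.0480/1.2096 = -0.8664.

-0.866c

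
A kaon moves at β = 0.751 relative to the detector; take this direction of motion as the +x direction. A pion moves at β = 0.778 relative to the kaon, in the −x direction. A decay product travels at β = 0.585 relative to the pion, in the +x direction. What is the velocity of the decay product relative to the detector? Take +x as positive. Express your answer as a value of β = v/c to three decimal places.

β = +0.541

Apply u = (u' + v)/(1 + u'v/c²) successively, working outward toward the detector.
Start: velocity of the kaon relative to the detector = 0.7510c.
Compose with the pion (u' = -0.778 in the kaon frame): u_1 = (-0.778 + 0.751) / (1 + (-0.778)·0.751) = -0.0270/0.4157 = -0.0649.
Compose with the decay product (u' = 0.585 in the pion frame): u_2 = (0.585 + (-0.065)) / (1 + 0.585·(-0.065)) = 0.5201/0.9620 = 0.5406.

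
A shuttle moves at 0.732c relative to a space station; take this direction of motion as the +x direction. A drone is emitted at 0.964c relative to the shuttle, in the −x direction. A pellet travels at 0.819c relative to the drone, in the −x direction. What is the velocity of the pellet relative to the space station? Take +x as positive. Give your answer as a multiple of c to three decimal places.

-0.977c

Apply u = (u' + v)/(1 + u'v/c²) successively, working outward toward the space station.
Start: velocity of the shuttle relative to the space station = 0.7320c.
Compose with the drone (u' = -0.964 in the shuttle frame): u_1 = (-0.964 + 0.732) / (1 + (-0.964)·0.732) = -0.2320/0.2944 = -0.7882.
Compose with the pellet (u' = -0.819 in the drone frame): u_2 = (-0.819 + (-0.788)) / (1 + (-0.819)·(-0.788)) = -1.6072/1.6455 = -0.9767.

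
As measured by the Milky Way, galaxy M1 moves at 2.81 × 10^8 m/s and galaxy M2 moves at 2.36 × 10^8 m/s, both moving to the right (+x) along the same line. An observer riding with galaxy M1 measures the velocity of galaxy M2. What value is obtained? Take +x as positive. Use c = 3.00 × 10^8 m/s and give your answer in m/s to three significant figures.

-1.71 × 10^8 m/s

β_A = 0.937, β_B = 0.787 (dividing each by c = 3.00 × 10^8 m/s).
Transform to A's frame with the inverse velocity-addition law: u' = (u − v)/(1 − uv/c²), taking u = β_B and v = β_A.
u' = (0.787 − 0.937) / (1 − (0.937)(0.787)) = -0.1500/0.2632 = -0.5700.
u' = -0.5700 × 3.00 × 10^8 m/s.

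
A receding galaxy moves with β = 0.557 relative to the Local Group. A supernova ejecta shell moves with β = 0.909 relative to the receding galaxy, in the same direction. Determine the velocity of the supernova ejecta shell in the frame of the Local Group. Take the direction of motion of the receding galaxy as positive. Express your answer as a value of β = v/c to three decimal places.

With v = 0.557 and u' = 0.909 (in units of c),
u = (u' + v)/(1 + u'v/c²):
u = (0.909 + 0.557) / (1 + 0.909·0.557) = 1.4660/1.5063 = 0.9732
(Galilean addition would give +1.466c, exceeding c.)

β = 0.973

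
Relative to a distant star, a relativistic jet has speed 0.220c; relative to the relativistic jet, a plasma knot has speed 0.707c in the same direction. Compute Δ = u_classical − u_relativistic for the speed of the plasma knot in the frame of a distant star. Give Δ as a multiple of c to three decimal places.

Δ = 0.125c

Galilean: u_cl = 0.707 + 0.220 = 0.9270.
Relativistic: u_rel = (0.707 + 0.220) / (1 + 0.707·0.220) = 0.9270/1.1555 = 0.8022.
Δ = 0.9270 − 0.8022 = 0.1248.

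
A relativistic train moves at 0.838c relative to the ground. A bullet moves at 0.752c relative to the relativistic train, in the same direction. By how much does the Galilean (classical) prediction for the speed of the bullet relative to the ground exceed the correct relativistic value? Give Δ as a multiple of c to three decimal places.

Δ = 0.615c

Galilean: u_cl = 0.752 + 0.838 = 1.5900.
Relativistic: u_rel = (0.752 + 0.838) / (1 + 0.752·0.838) = 1.5900/1.6302 = 0.9754.
Δ = 1.5900 − 0.9754 = 0.6146.
(The classical prediction exceeds c; the relativistic result does not.)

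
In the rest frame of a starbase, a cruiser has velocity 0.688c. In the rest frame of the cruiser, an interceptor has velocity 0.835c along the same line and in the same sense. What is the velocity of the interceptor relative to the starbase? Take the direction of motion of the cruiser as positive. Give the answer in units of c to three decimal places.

0.967c

With v = 0.688 and u' = 0.835 (in units of c),
u = (u' + v)/(1 + u'v/c²):
u = (0.835 + 0.688) / (1 + 0.835·0.688) = 1.5230/1.5745 = 0.9673
(Galilean addition would give +1.523c, exceeding c.)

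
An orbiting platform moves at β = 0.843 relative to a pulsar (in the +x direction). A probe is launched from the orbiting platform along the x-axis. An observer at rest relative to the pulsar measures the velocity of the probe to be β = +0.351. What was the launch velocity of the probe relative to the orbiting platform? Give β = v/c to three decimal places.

Invert the composition law: u' = (u − v)/(1 − uv/c²).
u' = (0.351 − 0.843) / (1 − (0.351)(0.843)) = -0.4920/0.7041 = -0.6988.

β = -0.699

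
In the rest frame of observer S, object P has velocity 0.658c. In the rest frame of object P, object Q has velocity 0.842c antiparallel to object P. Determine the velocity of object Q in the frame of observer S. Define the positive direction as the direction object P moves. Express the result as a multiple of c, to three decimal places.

-0.413c

With v = 0.658 and u' = -0.842 (in units of c),
u = (u' + v)/(1 + u'v/c²):
u = (-0.842 + 0.658) / (1 + (-0.842)·0.658) = -0.1840/0.4460 = -0.4126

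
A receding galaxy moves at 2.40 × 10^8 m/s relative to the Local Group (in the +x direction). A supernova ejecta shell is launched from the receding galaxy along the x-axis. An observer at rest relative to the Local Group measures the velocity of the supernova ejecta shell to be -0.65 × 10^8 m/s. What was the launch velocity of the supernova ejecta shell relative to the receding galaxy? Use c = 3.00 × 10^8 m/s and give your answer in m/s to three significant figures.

v = 0.800c, u = -0.217c.
Invert the composition law: u' = (u − v)/(1 − uv/c²).
u' = (-0.217 − 0.800) / (1 − (-0.217)(0.800)) = -1.0167/1.1733 = -0.8665.
u' = -0.8665 × 3.00 × 10^8 m/s.

-2.60 × 10^8 m/s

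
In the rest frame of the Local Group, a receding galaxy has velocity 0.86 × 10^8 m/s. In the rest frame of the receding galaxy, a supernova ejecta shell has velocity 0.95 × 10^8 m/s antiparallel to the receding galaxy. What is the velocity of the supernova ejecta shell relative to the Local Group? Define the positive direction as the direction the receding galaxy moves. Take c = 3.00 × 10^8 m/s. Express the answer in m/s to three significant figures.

-9.90 × 10^6 m/s

In units of c (dividing by 3.00 × 10^8 m/s): v = 0.287, u' = -0.317.
u = (u' + v)/(1 + u'v/c²):
u = (-0.317 + 0.287) / (1 + (-0.317)·0.287) = -0.0300/0.9092 = -0.0330
Converting back: u = -0.0330 × 3.00 × 10^8 m/s.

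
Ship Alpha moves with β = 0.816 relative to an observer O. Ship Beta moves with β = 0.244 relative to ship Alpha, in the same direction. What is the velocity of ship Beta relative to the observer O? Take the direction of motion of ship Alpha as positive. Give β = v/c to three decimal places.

With v = 0.816 and u' = 0.244 (in units of c),
u = (u' + v)/(1 + u'v/c²):
u = (0.244 + 0.816) / (1 + 0.244·0.816) = 1.0600/1.1991 = 0.8840

β = 0.884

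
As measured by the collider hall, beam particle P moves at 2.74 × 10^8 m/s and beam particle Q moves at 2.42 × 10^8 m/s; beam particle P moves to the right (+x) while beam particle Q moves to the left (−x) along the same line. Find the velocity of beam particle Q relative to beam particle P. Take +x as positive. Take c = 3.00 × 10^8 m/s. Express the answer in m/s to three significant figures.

-2.97 × 10^8 m/s

β_A = 0.913, β_B = -0.807 (dividing each by c = 3.00 × 10^8 m/s).
Transform to A's frame with the inverse velocity-addition law: u' = (u − v)/(1 − uv/c²), taking u = β_B and v = β_A.
u' = (-0.807 − 0.913) / (1 − (0.913)(-0.807)) = -1.7200/1.7368 = -0.9904.
u' = -0.9904 × 3.00 × 10^8 m/s.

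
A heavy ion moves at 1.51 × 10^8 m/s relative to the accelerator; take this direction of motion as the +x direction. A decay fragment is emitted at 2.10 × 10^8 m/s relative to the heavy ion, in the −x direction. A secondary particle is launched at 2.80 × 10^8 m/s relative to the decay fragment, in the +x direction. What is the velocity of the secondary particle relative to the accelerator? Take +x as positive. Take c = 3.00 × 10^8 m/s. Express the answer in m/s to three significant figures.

+2.64 × 10^8 m/s

Apply u = (u' + v)/(1 + u'v/c²) successively, working outward toward the accelerator.
(Dividing each given speed by c = 3.00 × 10^8 m/s to work in units of c.)
Start: velocity of the heavy ion relative to the accelerator = 0.5033c.
Compose with the decay fragment (u' = -0.700 in the heavy ion frame): u_1 = (-0.700 + 0.503) / (1 + (-0.700)·0.503) = -0.1967/0.6477 = -0.3037.
Compose with the secondary particle (u' = 0.933 in the decay fragment frame): u_2 = (0.933 + (-0.304)) / (1 + 0.933·(-0.304)) = 0.6297/0.7166 = 0.8787.
So u = 0.8787 × 3.00 × 10^8 m/s.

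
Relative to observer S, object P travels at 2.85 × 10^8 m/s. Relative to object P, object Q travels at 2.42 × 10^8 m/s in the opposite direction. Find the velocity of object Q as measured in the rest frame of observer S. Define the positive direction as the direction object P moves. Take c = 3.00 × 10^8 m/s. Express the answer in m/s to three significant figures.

In units of c (dividing by 3.00 × 10^8 m/s): v = 0.950, u' = -0.807.
u = (u' + v)/(1 + u'v/c²):
u = (-0.807 + 0.950) / (1 + (-0.807)·0.950) = 0.1433/0.2337 = 0.6134
Converting back: u = 0.6134 × 3.00 × 10^8 m/s.

+1.84 × 10^8 m/s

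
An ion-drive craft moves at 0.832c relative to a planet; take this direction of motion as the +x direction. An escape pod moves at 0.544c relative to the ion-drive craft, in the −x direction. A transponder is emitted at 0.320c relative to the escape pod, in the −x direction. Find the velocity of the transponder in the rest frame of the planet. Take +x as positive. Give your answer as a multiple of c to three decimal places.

+0.248c

Apply u = (u' + v)/(1 + u'v/c²) successively, working outward toward the planet.
Start: velocity of the ion-drive craft relative to the planet = 0.8320c.
Compose with the escape pod (u' = -0.544 in the ion-drive craft frame): u_1 = (-0.544 + 0.832) / (1 + (-0.544)·0.832) = 0.2880/0.5474 = 0.5261.
Compose with the transponder (u' = -0.320 in the escape pod frame): u_2 = (-0.320 + 0.526) / (1 + (-0.320)·0.526) = 0.2061/0.8316 = 0.2479.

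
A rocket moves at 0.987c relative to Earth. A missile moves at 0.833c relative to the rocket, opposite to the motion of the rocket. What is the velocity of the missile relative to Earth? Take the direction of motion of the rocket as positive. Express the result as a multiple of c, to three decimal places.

With v = 0.987 and u' = -0.833 (in units of c),
u = (u' + v)/(1 + u'v/c²):
u = (-0.833 + 0.987) / (1 + (-0.833)·0.987) = 0.1540/0.1778 = 0.8660
(Galilean addition would give +0.154c.)

+0.866c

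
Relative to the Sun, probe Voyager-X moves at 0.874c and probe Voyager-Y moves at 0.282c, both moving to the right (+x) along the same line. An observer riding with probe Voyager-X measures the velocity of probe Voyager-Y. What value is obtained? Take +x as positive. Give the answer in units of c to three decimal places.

β_A = 0.874, β_B = 0.282.
Transform to A's frame with the inverse velocity-addition law: u' = (u − v)/(1 − uv/c²), taking u = β_B and v = β_A.
u' = (0.282 − 0.874) / (1 − (0.874)(0.282)) = -0.5920/0.7535 = -0.7856.

-0.786c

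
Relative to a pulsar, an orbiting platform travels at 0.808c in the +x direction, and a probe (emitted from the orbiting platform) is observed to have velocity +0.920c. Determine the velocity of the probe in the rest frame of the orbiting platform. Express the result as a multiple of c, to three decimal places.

+0.436c

Invert the composition law: u' = (u − v)/(1 − uv/c²).
u' = (0.920 − 0.808) / (1 − (0.920)(0.808)) = 0.1120/0.2566 = 0.4364.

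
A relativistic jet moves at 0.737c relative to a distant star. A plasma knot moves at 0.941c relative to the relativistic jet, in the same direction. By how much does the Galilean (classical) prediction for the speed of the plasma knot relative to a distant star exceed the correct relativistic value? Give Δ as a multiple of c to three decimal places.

Δ = 0.687c

Galilean: u_cl = 0.941 + 0.737 = 1.6780.
Relativistic: u_rel = (0.941 + 0.737) / (1 + 0.941·0.737) = 1.6780/1.6935 = 0.9908.
Δ = 1.6780 − 0.9908 = 0.6872.
(The classical prediction exceeds c; the relativistic result does not.)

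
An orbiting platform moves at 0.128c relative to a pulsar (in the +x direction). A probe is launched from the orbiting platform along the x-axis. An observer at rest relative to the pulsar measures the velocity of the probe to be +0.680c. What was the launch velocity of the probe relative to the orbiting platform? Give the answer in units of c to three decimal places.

+0.605c

Invert the composition law: u' = (u − v)/(1 − uv/c²).
u' = (0.680 − 0.128) / (1 − (0.680)(0.128)) = 0.5520/0.9130 = 0.6046.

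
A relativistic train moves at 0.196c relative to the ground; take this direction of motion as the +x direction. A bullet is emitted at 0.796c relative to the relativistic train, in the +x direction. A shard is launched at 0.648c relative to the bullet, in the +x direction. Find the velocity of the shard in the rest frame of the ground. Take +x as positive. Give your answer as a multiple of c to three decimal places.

Apply u = (u' + v)/(1 + u'v/c²) successively, working outward toward the ground.
Start: velocity of the relativistic train relative to the ground = 0.1960c.
Compose with the bullet (u' = 0.796 in the relativistic train frame): u_1 = (0.796 + 0.196) / (1 + 0.796·0.196) = 0.9920/1.1560 = 0.8581.
Compose with the shard (u' = 0.648 in the bullet frame): u_2 = (0.648 + 0.858) / (1 + 0.648·0.858) = 1.5061/1.5561 = 0.9679.

0.968c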